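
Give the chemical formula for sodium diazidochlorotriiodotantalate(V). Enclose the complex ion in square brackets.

Na[TaClI3(N3)2]

Ligands: 3 iodo (I, -1), 2 azido (N3, -1), 1 chloro (Cl, -1). Ligand charge sum = -6.
With Ta in oxidation state +5, the complex ion is [Ta...]^1−.
Charge balance with sodium (+1) requires 1 complex ion per 1 sodium.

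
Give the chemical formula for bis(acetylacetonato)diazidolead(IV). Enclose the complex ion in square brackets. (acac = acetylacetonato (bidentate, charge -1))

[Pb(acac)2(N3)2]

Ligands: 2 azido (N3, -1), 2 acetylacetonato (acac, -1). Ligand charge sum = -4.
With Pb in oxidation state +4, the complex ion is [Pb...].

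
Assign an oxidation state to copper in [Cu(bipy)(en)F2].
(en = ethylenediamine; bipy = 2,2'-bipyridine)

No counter-ion: the bracketed complex is neutral.
Ligand charges: 1×en neutral; 1×bipy neutral; 2×F = -2; sum -2.
Cu + (-2) = 0 ⇒ Cu is +2.

+2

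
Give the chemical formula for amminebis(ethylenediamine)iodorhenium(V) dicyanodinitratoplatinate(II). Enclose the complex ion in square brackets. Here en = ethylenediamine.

Cation [Re…]: ligand charges -1, Re(V) ⇒ ion charge 4+.
Anion [Pt…]: ligand charges -4, Pt(II) ⇒ ion charge 2−.

[Re(en)2I(NH3)][Pt(CN)2(NO3)2]2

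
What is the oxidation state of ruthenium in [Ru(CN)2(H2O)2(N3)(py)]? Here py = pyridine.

+3

No counter-ion: the bracketed complex is neutral.
Ligand charges: 2×H2O neutral; 1×py neutral; 2×CN = -2; 1×N3 = -1; sum -3.
Ru + (-3) = 0 ⇒ Ru is +3.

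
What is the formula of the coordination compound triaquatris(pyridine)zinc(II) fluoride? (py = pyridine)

[Zn(H2O)3(py)3]F2

Ligands: 3 pyridine (py, neutral), 3 aqua (H2O, neutral). Ligand charge sum = 0.
With Zn in oxidation state +2, the complex ion is [Zn...]^2+.
Charge balance with fluoride (-1) requires 1 complex ion per 2 fluoride.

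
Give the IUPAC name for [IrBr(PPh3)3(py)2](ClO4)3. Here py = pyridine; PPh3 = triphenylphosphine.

bromobis(pyridine)tris(triphenylphosphine)iridium(IV) perchlorate

The 3 perchlorate counter-ions carry a total charge of -3, so each complex ion is 3+.
Ligand charges: 1×bromo (-1 each), 2×pyridine (neutral), 3×triphenylphosphine (neutral); total -1. So Ir + (-1) = 3+, giving Ir = +4.
Ligands are named alphabetically: bromo before pyridine before triphenylphosphine.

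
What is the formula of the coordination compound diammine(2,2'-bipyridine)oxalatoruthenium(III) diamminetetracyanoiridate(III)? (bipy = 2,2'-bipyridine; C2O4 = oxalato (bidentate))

Cation [Ru…]: ligand charges -2, Ru(III) ⇒ ion charge 1+.
Anion [Ir…]: ligand charges -4, Ir(III) ⇒ ion charge 1−.
One 1+ cation balances one 1− anion.

[Ru(bipy)(C2O4)(NH3)2][Ir(CN)4(NH3)2]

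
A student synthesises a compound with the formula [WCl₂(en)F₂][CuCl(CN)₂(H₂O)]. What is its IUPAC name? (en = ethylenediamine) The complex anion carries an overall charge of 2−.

Both ions are complex: the cation is named first with the plain metal name, the anion second with the -ate form; each ion's ligands are alphabetised independently.
The complex anion is given as 2−; its ligand charges sum to -3, so Cu = +1.
A 1:1 salt means the cation carries the equal and opposite charge, 2+.
Cation: ligand charges sum to -4; for the ion to be 2+, W = +6.

dichloro(ethylenediamine)difluorotungsten(VI) aquachlorodicyanocuprate(I)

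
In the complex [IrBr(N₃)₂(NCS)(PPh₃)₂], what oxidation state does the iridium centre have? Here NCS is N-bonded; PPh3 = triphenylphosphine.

No counter-ion: the bracketed complex is neutral.
Ligand charges: 1×NCS = -1; 2×PPh3 neutral; 2×N3 = -2; 1×Br = -1; sum -4.
Ir + (-4) = 0 ⇒ Ir is +4.

+4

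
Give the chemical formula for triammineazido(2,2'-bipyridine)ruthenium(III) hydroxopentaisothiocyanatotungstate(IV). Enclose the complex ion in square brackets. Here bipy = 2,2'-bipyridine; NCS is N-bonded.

[Ru(bipy)(N3)(NH3)3][W(NCS)5(OH)]

Cation [Ru…]: ligand charges -1, Ru(III) ⇒ ion charge 2+.
Anion [W…]: ligand charges -6, W(IV) ⇒ ion charge 2−.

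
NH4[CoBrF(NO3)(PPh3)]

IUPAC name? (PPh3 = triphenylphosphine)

ammonium bromofluoronitrato(triphenylphosphine)cobaltate(II)

The 1 ammonium counter-ion carries a total charge of +1, so each complex ion is 1−.
Ligand charges: 1×fluoro (-1 each), 1×triphenylphosphine (neutral), 1×nitrato (-1 each), 1×bromo (-1 each); total -3. So Co + (-3) = 1−, giving Co = +2.
Ligands are named alphabetically: bromo before fluoro before nitrato before triphenylphosphine.
The complex ion is anionic, so cobalt takes the -ate form cobaltate(II).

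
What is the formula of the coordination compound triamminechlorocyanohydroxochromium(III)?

[CrCl(CN)(NH3)3(OH)]

Ligands: 1 chloro (Cl, -1), 1 hydroxo (OH, -1), 3 ammine (NH3, neutral), 1 cyano (CN, -1). Ligand charge sum = -3.
With Cr in oxidation state +3, the complex ion is [Cr...].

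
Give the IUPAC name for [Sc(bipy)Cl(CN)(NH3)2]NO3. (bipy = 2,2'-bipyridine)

The 1 nitrate counter-ion carries a total charge of -1, so each complex ion is 1+.
Ligand charges: 1×2,2'-bipyridine (neutral), 1×chloro (-1 each), 1×cyano (-1 each), 2×ammine (neutral); total -2. So Sc + (-2) = 1+, giving Sc = +3.
Ligands are named alphabetically: ammine before bipyridine before chloro before cyano.

diammine(2,2'-bipyridine)chlorocyanoscandium(III) nitrate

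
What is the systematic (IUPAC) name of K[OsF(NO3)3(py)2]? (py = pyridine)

The 1 potassium counter-ion carries a total charge of +1, so each complex ion is 1−.
Ligand charges: 1×fluoro (-1 each), 3×nitrato (-1 each), 2×pyridine (neutral); total -4. So Os + (-4) = 1−, giving Os = +3.
Ligands are named alphabetically: fluoro before nitrato before pyridine.
The complex ion is anionic, so osmium takes the -ate form osmate(III).

potassium fluorotrinitratobis(pyridine)osmate(III)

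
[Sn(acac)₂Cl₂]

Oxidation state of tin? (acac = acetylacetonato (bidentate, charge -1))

No counter-ion: the bracketed complex is neutral.
Ligand charges: 2×acac = -2; 2×Cl = -2; sum -4.
Sn + (-4) = 0 ⇒ Sn is +4.

+4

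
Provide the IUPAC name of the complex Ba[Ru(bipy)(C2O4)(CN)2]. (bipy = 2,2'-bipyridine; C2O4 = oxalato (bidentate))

barium (2,2'-bipyridine)dicyanooxalatoruthenate(II)

The 1 barium counter-ion carries a total charge of +2, so each complex ion is 2−.
Ligand charges: 1×2,2'-bipyridine (neutral), 1×oxalato (-2 each), 2×cyano (-1 each); total -4. So Ru + (-4) = 2−, giving Ru = +2.
Ligands are named alphabetically: bipyridine before cyano before oxalato.
The complex ion is anionic, so ruthenium takes the -ate form ruthenate(II).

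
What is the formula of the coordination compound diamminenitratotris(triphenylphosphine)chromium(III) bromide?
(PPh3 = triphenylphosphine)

Ligands: 1 nitrato (NO3, -1), 3 triphenylphosphine (PPh3, neutral), 2 ammine (NH3, neutral). Ligand charge sum = -1.
With Cr in oxidation state +3, the complex ion is [Cr...]^2+.
Charge balance with bromide (-1) requires 1 complex ion per 2 bromide.

[Cr(NH3)2(NO3)(PPh3)3]Br2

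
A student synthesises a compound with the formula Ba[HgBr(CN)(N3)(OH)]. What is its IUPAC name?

The 1 barium counter-ion carries a total charge of +2, so each complex ion is 2−.
Ligand charges: 1×bromo (-1 each), 1×hydroxo (-1 each), 1×azido (-1 each), 1×cyano (-1 each); total -4. So Hg + (-4) = 2−, giving Hg = +2.
Ligands are named alphabetically: azido before bromo before cyano before hydroxo.
The complex ion is anionic, so mercury takes the -ate form mercurate(II).

barium azidobromocyanohydroxomercurate(II)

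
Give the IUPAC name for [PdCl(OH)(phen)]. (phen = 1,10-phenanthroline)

chlorohydroxo(1,10-phenanthroline)palladium(II)

There is no counter-ion, so the complex is neutral overall.
Ligand charges: 1×chloro (-1 each), 1×1,10-phenanthroline (neutral), 1×hydroxo (-1 each); total -2. So Pd + (-2) = 0, giving Pd = +2.
Ligands are named alphabetically: chloro before hydroxo before phenanthroline.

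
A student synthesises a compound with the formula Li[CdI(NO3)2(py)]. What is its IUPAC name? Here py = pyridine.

lithium iododinitrato(pyridine)cadmate(II)

The 1 lithium counter-ion carries a total charge of +1, so each complex ion is 1−.
Ligand charges: 2×nitrato (-1 each), 1×pyridine (neutral), 1×iodo (-1 each); total -3. So Cd + (-3) = 1−, giving Cd = +2.
Ligands are named alphabetically: iodo before nitrato before pyridine.
The complex ion is anionic, so cadmium takes the -ate form cadmate(II).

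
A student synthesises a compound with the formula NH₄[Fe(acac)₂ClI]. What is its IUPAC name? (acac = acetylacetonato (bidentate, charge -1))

ammonium bis(acetylacetonato)chloroiodoferrate(III)

The 1 ammonium counter-ion carries a total charge of +1, so each complex ion is 1−.
Ligand charges: 2×acetylacetonato (-1 each), 1×chloro (-1 each), 1×iodo (-1 each); total -4. So Fe + (-4) = 1−, giving Fe = +3.
Ligands are named alphabetically: acetylacetonato before chloro before iodo.
The complex ion is anionic, so iron takes the -ate form ferrate(III).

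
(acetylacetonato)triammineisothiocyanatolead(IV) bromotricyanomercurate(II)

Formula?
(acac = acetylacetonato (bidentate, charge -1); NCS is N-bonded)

Cation [Pb…]: ligand charges -2, Pb(IV) ⇒ ion charge 2+.
Anion [Hg…]: ligand charges -4, Hg(II) ⇒ ion charge 2−.
One 2+ cation balances one 2− anion.

[Pb(acac)(NCS)(NH3)3][HgBr(CN)3]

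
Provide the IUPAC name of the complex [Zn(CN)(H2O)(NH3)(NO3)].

There is no counter-ion, so the complex is neutral overall.
Ligand charges: 1×ammine (neutral), 1×nitrato (-1 each), 1×aqua (neutral), 1×cyano (-1 each); total -2. So Zn + (-2) = 0, giving Zn = +2.
Ligands are named alphabetically: ammine before aqua before cyano before nitrato.

ammineaquacyanonitratozinc(II)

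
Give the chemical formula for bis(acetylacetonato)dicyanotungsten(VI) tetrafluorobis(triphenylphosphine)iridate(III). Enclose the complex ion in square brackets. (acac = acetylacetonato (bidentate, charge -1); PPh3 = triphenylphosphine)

Cation [W…]: ligand charges -4, W(VI) ⇒ ion charge 2+.
Anion [Ir…]: ligand charges -4, Ir(III) ⇒ ion charge 1−.
One 2+ cation requires 2 of the 1− anion.

[W(acac)2(CN)2][IrF4(PPh3)2]2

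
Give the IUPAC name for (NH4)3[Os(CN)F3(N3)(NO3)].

The 3 ammonium counter-ions carry a total charge of +3, so each complex ion is 3−.
Ligand charges: 1×cyano (-1 each), 1×nitrato (-1 each), 3×fluoro (-1 each), 1×azido (-1 each); total -6. So Os + (-6) = 3−, giving Os = +3.
Ligands are named alphabetically: azido before cyano before fluoro before nitrato.
The complex ion is anionic, so osmium takes the -ate form osmate(III).

ammonium azidocyanotrifluoronitratoosmate(III)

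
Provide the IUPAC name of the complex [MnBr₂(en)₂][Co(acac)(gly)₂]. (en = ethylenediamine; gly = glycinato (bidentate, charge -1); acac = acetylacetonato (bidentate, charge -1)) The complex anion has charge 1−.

dibromobis(ethylenediamine)manganese(III) (acetylacetonato)bis(glycinato)cobaltate(II)

The complex anion is given as 1−; its ligand charges sum to -3, so Co = +2.
A 1:1 salt means the cation carries the equal and opposite charge, 1+.
Cation: ligand charges sum to -2; for the ion to be 1+, Mn = +3.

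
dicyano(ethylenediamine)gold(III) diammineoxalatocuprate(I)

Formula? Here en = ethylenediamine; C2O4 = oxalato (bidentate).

[Au(CN)2(en)][Cu(C2O4)(NH3)2]

Cation [Au…]: ligand charges -2, Au(III) ⇒ ion charge 1+.
Anion [Cu…]: ligand charges -2, Cu(I) ⇒ ion charge 1−.
One 1+ cation balances one 1− anion.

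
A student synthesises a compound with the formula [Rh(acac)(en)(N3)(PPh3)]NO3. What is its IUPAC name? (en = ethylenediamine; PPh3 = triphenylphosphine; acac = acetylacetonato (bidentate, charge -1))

The 1 nitrate counter-ion carries a total charge of -1, so each complex ion is 1+.
Ligand charges: 1×ethylenediamine (neutral), 1×triphenylphosphine (neutral), 1×acetylacetonato (-1 each), 1×azido (-1 each); total -2. So Rh + (-2) = 1+, giving Rh = +3.
Ligands are named alphabetically: acetylacetonato before azido before ethylenediamine before triphenylphosphine.

(acetylacetonato)azido(ethylenediamine)(triphenylphosphine)rhodium(III) nitrate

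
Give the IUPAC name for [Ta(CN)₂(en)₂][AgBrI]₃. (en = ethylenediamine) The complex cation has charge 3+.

dicyanobis(ethylenediamine)tantalum(V) bromoiodoargentate(I)

Both ions are complex: the cation is named first with the plain metal name, the anion second with the -ate form; each ion's ligands are alphabetised independently.
The complex cation is given as 3+; its ligand charges sum to -2, so Ta = +5.
With 3 anions per cation, each anion must be 3/3 = 1−.
Anion: ligand charges sum to -2; for the ion to be 1−, Ag = +1.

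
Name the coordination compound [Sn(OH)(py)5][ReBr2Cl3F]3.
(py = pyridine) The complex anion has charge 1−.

hydroxopentakis(pyridine)tin(IV) dibromotrichlorofluororhenate(V)

Both ions are complex: the cation is named first with the plain metal name, the anion second with the -ate form; each ion's ligands are alphabetised independently.
The complex anion is given as 1−; its ligand charges sum to -6, so Re = +5.
With 3 anions per cation, the cation must be 3×1 = 3+.
Cation: ligand charges sum to -1; for the ion to be 3+, Sn = +4.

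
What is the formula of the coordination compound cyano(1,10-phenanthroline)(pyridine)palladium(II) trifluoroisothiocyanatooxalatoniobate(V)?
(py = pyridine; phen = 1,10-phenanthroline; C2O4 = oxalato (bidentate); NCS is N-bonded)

[Pd(CN)(phen)(py)][Nb(C2O4)F3(NCS)]

Cation [Pd…]: ligand charges -1, Pd(II) ⇒ ion charge 1+.
Anion [Nb…]: ligand charges -6, Nb(V) ⇒ ion charge 1−.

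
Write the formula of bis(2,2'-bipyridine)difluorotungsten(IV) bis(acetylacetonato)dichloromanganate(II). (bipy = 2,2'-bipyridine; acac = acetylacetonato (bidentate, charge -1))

Cation [W…]: ligand charges -2, W(IV) ⇒ ion charge 2+.
Anion [Mn…]: ligand charges -4, Mn(II) ⇒ ion charge 2−.
One 2+ cation balances one 2− anion.

[W(bipy)2F2][Mn(acac)2Cl2]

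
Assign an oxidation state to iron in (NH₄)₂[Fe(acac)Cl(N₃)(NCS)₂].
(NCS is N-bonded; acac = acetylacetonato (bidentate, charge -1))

2 ammonium outside the brackets (+1 each) → the complex ion is 2−.
Ligand charges: 1×Cl = -1; 2×NCS = -2; 1×acac = -1; 1×N3 = -1; sum -5.
Fe + (-5) = 2− ⇒ Fe is +3.

+3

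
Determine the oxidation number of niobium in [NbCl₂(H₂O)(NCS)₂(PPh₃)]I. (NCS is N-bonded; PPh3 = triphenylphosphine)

+5

1 iodide outside the brackets (-1 each) → the complex ion is 1+.
Ligand charges: 2×NCS = -2; 1×H2O neutral; 2×Cl = -2; 1×PPh3 neutral; sum -4.
Nb + (-4) = 1+ ⇒ Nb is +5.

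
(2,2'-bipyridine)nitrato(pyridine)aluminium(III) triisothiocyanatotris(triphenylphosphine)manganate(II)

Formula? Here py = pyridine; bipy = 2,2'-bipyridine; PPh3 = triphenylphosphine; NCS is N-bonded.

[Al(bipy)(NO3)(py)][Mn(NCS)3(PPh3)3]2

Cation [Al…]: ligand charges -1, Al(III) ⇒ ion charge 2+.
Anion [Mn…]: ligand charges -3, Mn(II) ⇒ ion charge 1−.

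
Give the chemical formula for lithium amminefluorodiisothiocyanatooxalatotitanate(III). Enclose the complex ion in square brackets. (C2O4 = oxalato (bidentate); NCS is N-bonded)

Ligands: 1 oxalato (C2O4, -2), 1 fluoro (F, -1), 1 ammine (NH3, neutral), 2 isothiocyanato (NCS, -1). Ligand charge sum = -5.
With Ti in oxidation state +3, the complex ion is [Ti...]^2−.
Charge balance with lithium (+1) requires 1 complex ion per 2 lithium.

Li2[Ti(C2O4)F(NCS)2(NH3)]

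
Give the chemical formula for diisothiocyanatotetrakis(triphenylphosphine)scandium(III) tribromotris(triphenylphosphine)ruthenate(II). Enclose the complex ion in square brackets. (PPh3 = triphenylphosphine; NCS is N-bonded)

Cation [Sc…]: ligand charges -2, Sc(III) ⇒ ion charge 1+.
Anion [Ru…]: ligand charges -3, Ru(II) ⇒ ion charge 1−.
One 1+ cation balances one 1− anion.

[Sc(NCS)2(PPh3)4][RuBr3(PPh3)3]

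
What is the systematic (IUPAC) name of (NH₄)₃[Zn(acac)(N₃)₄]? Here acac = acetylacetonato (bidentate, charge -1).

ammonium (acetylacetonato)tetraazidozincate(II)

The 3 ammonium counter-ions carry a total charge of +3, so each complex ion is 3−.
Ligand charges: 1×acetylacetonato (-1 each), 4×azido (-1 each); total -5. So Zn + (-5) = 3−, giving Zn = +2.
Ligands are named alphabetically: acetylacetonato before azido.
The complex ion is anionic, so zinc takes the -ate form zincate(II).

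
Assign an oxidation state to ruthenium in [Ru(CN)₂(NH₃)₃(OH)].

+3

No counter-ion: the bracketed complex is neutral.
Ligand charges: 2×CN = -2; 1×OH = -1; 3×NH3 neutral; sum -3.
Ru + (-3) = 0 ⇒ Ru is +3.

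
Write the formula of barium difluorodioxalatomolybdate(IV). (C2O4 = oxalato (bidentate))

Ba[Mo(C2O4)2F2]

Ligands: 2 oxalato (C2O4, -2), 2 fluoro (F, -1). Ligand charge sum = -6.
Charge balance with barium (+2) requires 1 complex ion per 1 barium.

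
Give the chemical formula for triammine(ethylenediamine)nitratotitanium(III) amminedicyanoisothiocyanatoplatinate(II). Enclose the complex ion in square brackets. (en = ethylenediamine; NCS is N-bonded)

[Ti(en)(NH3)3(NO3)][Pt(CN)2(NCS)(NH3)]2

Cation [Ti…]: ligand charges -1, Ti(III) ⇒ ion charge 2+.
Anion [Pt…]: ligand charges -3, Pt(II) ⇒ ion charge 1−.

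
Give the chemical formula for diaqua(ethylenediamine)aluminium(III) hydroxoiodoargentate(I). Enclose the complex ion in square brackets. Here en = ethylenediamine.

[Al(en)(H2O)2][AgI(OH)]3

Cation [Al…]: ligand charges 0, Al(III) ⇒ ion charge 3+.
Anion [Ag…]: ligand charges -2, Ag(I) ⇒ ion charge 1−.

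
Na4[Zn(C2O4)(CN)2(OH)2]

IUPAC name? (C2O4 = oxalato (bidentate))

The 4 sodium counter-ions carry a total charge of +4, so each complex ion is 4−.
Ligand charges: 1×oxalato (-2 each), 2×hydroxo (-1 each), 2×cyano (-1 each); total -6. So Zn + (-6) = 4−, giving Zn = +2.
Ligands are named alphabetically: cyano before hydroxo before oxalato.
The complex ion is anionic, so zinc takes the -ate form zincate(II).

sodium dicyanodihydroxooxalatozincate(II)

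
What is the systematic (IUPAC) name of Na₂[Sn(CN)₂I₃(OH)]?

sodium dicyanohydroxotriiodostannate(IV)

The 2 sodium counter-ions carry a total charge of +2, so each complex ion is 2−.
Ligand charges: 2×cyano (-1 each), 1×hydroxo (-1 each), 3×iodo (-1 each); total -6. So Sn + (-6) = 2−, giving Sn = +4.
The complex ion is anionic, so tin takes the -ate form stannate(IV).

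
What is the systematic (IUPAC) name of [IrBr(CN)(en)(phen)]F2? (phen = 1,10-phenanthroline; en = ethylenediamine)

The 2 fluoride counter-ions carry a total charge of -2, so each complex ion is 2+.
Ligand charges: 1×1,10-phenanthroline (neutral), 1×cyano (-1 each), 1×ethylenediamine (neutral), 1×bromo (-1 each); total -2. So Ir + (-2) = 2+, giving Ir = +4.
Ligands are named alphabetically: bromo before cyano before ethylenediamine before phenanthroline.

bromocyano(ethylenediamine)(1,10-phenanthroline)iridium(IV) fluoride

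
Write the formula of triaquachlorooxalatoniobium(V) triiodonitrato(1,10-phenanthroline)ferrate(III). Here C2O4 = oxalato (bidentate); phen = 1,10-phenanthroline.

[Nb(C2O4)Cl(H2O)3][FeI3(NO3)(phen)]2

Cation [Nb…]: ligand charges -3, Nb(V) ⇒ ion charge 2+.
Anion [Fe…]: ligand charges -4, Fe(III) ⇒ ion charge 1−.
One 2+ cation requires 2 of the 1− anion.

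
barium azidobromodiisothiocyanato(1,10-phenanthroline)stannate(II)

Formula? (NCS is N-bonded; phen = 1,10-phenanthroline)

Ligands: 1 azido (N3, -1), 2 isothiocyanato (NCS, -1), 1 1,10-phenanthroline (phen, neutral), 1 bromo (Br, -1). Ligand charge sum = -4.
With Sn in oxidation state +2, the complex ion is [Sn...]^2−.
Charge balance with barium (+2) requires 1 complex ion per 1 barium.

Ba[SnBr(N3)(NCS)2(phen)]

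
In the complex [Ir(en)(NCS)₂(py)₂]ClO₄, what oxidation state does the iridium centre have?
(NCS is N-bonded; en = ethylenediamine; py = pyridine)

1 perchlorate outside the brackets (-1 each) → the complex ion is 1+.
Ligand charges: 2×NCS = -2; 1×en neutral; 2×py neutral; sum -2.
Ir + (-2) = 1+ ⇒ Ir is +3.

+3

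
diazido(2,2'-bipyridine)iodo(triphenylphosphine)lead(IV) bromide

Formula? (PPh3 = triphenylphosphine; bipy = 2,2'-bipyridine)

Ligands: 1 triphenylphosphine (PPh3, neutral), 2 azido (N3, -1), 1 iodo (I, -1), 1 2,2'-bipyridine (bipy, neutral). Ligand charge sum = -3.
With Pb in oxidation state +4, the complex ion is [Pb...]^1+.
Charge balance with bromide (-1) requires 1 complex ion per 1 bromide.

[Pb(bipy)I(N3)2(PPh3)]Br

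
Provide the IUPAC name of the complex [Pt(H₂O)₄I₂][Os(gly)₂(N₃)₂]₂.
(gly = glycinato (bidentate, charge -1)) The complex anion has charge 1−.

The complex anion is given as 1−; its ligand charges sum to -4, so Os = +3.
With 2 anions per cation, the cation must be 2×1 = 2+.
Cation: ligand charges sum to -2; for the ion to be 2+, Pt = +4.

tetraaquadiiodoplatinum(IV) diazidobis(glycinato)osmate(III)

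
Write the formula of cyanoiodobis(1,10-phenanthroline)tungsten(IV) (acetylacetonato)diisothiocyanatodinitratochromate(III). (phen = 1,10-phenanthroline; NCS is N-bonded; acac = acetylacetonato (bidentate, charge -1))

Cation [W…]: ligand charges -2, W(IV) ⇒ ion charge 2+.
Anion [Cr…]: ligand charges -5, Cr(III) ⇒ ion charge 2−.

[W(CN)I(phen)2][Cr(acac)(NCS)2(NO3)2]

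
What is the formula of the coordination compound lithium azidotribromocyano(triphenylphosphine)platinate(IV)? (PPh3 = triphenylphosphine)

Ligands: 1 azido (N3, -1), 3 bromo (Br, -1), 1 triphenylphosphine (PPh3, neutral), 1 cyano (CN, -1). Ligand charge sum = -5.
With Pt in oxidation state +4, the complex ion is [Pt...]^1−.
Charge balance with lithium (+1) requires 1 complex ion per 1 lithium.

Li[PtBr3(CN)(N3)(PPh3)]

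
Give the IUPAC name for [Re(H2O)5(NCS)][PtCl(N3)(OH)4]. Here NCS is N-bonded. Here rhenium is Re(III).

Both ions are complex: the cation is named first with the plain metal name, the anion second with the -ate form; each ion's ligands are alphabetised independently.
Re is given as +3; the cation's ligand charges sum to -1, so the complex cation is 2+.
A 1:1 salt means the anion carries the equal and opposite charge, 2−.
Anion: ligand charges sum to -6; for the ion to be 2−, Pt = +4.

pentaaquaisothiocyanatorhenium(III) azidochlorotetrahydroxoplatinate(IV)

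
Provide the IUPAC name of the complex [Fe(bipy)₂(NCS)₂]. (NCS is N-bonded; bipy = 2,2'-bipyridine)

bis(2,2'-bipyridine)diisothiocyanatoiron(II)

There is no counter-ion, so the complex is neutral overall.
Ligand charges: 2×isothiocyanato (-1 each), 2×2,2'-bipyridine (neutral); total -2. So Fe + (-2) = 0, giving Fe = +2.
Ligands are named alphabetically: bipyridine before isothiocyanato.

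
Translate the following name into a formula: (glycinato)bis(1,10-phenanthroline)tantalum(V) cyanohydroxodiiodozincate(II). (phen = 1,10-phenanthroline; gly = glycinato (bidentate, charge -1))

Cation [Ta…]: ligand charges -1, Ta(V) ⇒ ion charge 4+.
Anion [Zn…]: ligand charges -4, Zn(II) ⇒ ion charge 2−.
One 4+ cation requires 2 of the 2− anion.

[Ta(gly)(phen)2][Zn(CN)I2(OH)]2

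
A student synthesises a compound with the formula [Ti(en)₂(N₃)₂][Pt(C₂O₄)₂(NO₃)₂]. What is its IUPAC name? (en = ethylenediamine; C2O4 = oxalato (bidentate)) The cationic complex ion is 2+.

diazidobis(ethylenediamine)titanium(IV) dinitratodioxalatoplatinate(IV)

Both ions are complex: the cation is named first with the plain metal name, the anion second with the -ate form; each ion's ligands are alphabetised independently.
The complex cation is given as 2+; its ligand charges sum to -2, so Ti = +4.
A 1:1 salt means the anion carries the equal and opposite charge, 2−.
Anion: ligand charges sum to -6; for the ion to be 2−, Pt = +4.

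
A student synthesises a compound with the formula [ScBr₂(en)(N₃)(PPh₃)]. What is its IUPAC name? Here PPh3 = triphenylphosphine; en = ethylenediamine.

azidodibromo(ethylenediamine)(triphenylphosphine)scandium(III)

There is no counter-ion, so the complex is neutral overall.
Ligand charges: 1×azido (-1 each), 1×triphenylphosphine (neutral), 1×ethylenediamine (neutral), 2×bromo (-1 each); total -3. So Sc + (-3) = 0, giving Sc = +3.
Ligands are named alphabetically: azido before bromo before ethylenediamine before triphenylphosphine.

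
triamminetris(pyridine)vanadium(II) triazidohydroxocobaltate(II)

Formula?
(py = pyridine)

[V(NH3)3(py)3][Co(N3)3(OH)]

Cation [V…]: ligand charges 0, V(II) ⇒ ion charge 2+.
Anion [Co…]: ligand charges -4, Co(II) ⇒ ion charge 2−.
One 2+ cation balances one 2− anion.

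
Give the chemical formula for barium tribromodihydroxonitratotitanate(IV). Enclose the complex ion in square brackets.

Ligands: 3 bromo (Br, -1), 1 nitrato (NO3, -1), 2 hydroxo (OH, -1). Ligand charge sum = -6.
With Ti in oxidation state +4, the complex ion is [Ti...]^2−.
Charge balance with barium (+2) requires 1 complex ion per 1 barium.

Ba[TiBr3(NO3)(OH)2]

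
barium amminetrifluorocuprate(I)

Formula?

Ba[CuF3(NH3)]

Ligands: 1 ammine (NH3, neutral), 3 fluoro (F, -1). Ligand charge sum = -3.
With Cu in oxidation state +1, the complex ion is [Cu...]^2−.
Charge balance with barium (+2) requires 1 complex ion per 1 barium.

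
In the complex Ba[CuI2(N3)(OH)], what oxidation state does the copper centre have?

+2

1 barium outside the brackets (+2 each) → the complex ion is 2−.
Ligand charges: 2×I = -2; 1×OH = -1; 1×N3 = -1; sum -4.
Cu + (-4) = 2− ⇒ Cu is +2.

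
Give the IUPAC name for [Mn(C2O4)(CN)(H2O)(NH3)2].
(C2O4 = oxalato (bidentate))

There is no counter-ion, so the complex is neutral overall.
Ligand charges: 1×aqua (neutral), 1×cyano (-1 each), 2×ammine (neutral), 1×oxalato (-2 each); total -3. So Mn + (-3) = 0, giving Mn = +3.
Ligands are named alphabetically: ammine before aqua before cyano before oxalato.

diammineaquacyanooxalatomanganese(III)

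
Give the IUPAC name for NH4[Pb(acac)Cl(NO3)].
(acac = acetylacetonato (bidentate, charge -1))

The 1 ammonium counter-ion carries a total charge of +1, so each complex ion is 1−.
Ligand charges: 1×acetylacetonato (-1 each), 1×nitrato (-1 each), 1×chloro (-1 each); total -3. So Pb + (-3) = 1−, giving Pb = +2.
Ligands are named alphabetically: acetylacetonato before chloro before nitrato.
The complex ion is anionic, so lead takes the -ate form plumbate(II).

ammonium (acetylacetonato)chloronitratoplumbate(II)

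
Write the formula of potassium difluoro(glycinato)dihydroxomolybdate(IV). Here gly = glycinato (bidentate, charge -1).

Ligands: 2 fluoro (F, -1), 2 hydroxo (OH, -1), 1 glycinato (gly, -1). Ligand charge sum = -5.
With Mo in oxidation state +4, the complex ion is [Mo...]^1−.
Charge balance with potassium (+1) requires 1 complex ion per 1 potassium.

K[MoF2(gly)(OH)2]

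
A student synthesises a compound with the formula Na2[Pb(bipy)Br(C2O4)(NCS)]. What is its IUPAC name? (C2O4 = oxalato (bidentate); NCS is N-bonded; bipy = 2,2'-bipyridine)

The 2 sodium counter-ions carry a total charge of +2, so each complex ion is 2−.
Ligand charges: 1×oxalato (-2 each), 1×isothiocyanato (-1 each), 1×2,2'-bipyridine (neutral), 1×bromo (-1 each); total -4. So Pb + (-4) = 2−, giving Pb = +2.
Ligands are named alphabetically: bipyridine before bromo before isothiocyanato before oxalato.
The complex ion is anionic, so lead takes the -ate form plumbate(II).

sodium (2,2'-bipyridine)bromoisothiocyanatooxalatoplumbate(II)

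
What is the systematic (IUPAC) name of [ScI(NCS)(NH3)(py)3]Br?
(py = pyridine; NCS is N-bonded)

The 1 bromide counter-ion carries a total charge of -1, so each complex ion is 1+.
Ligand charges: 3×pyridine (neutral), 1×isothiocyanato (-1 each), 1×ammine (neutral), 1×iodo (-1 each); total -2. So Sc + (-2) = 1+, giving Sc = +3.
Ligands are named alphabetically: ammine before iodo before isothiocyanato before pyridine.

ammineiodoisothiocyanatotris(pyridine)scandium(III) bromide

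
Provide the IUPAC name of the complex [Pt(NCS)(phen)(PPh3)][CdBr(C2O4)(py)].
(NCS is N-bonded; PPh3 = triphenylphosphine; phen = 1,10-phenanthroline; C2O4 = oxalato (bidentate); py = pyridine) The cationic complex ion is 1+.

isothiocyanato(1,10-phenanthroline)(triphenylphosphine)platinum(II) bromooxalato(pyridine)cadmate(II)

Both ions are complex: the cation is named first with the plain metal name, the anion second with the -ate form; each ion's ligands are alphabetised independently.
The complex cation is given as 1+; its ligand charges sum to -1, so Pt = +2.
A 1:1 salt means the anion carries the equal and opposite charge, 1−.
Anion: ligand charges sum to -3; for the ion to be 1−, Cd = +2.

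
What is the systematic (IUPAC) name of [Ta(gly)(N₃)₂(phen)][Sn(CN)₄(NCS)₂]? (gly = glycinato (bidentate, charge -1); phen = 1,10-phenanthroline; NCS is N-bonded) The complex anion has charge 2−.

diazido(glycinato)(1,10-phenanthroline)tantalum(V) tetracyanodiisothiocyanatostannate(IV)

The complex anion is given as 2−; its ligand charges sum to -6, so Sn = +4.
A 1:1 salt means the cation carries the equal and opposite charge, 2+.
Cation: ligand charges sum to -3; for the ion to be 2+, Ta = +5.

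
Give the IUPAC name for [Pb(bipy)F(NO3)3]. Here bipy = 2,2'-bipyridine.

There is no counter-ion, so the complex is neutral overall.
Ligand charges: 1×fluoro (-1 each), 1×2,2'-bipyridine (neutral), 3×nitrato (-1 each); total -4. So Pb + (-4) = 0, giving Pb = +4.
Ligands are named alphabetically: bipyridine before fluoro before nitrato.

(2,2'-bipyridine)fluorotrinitratolead(IV)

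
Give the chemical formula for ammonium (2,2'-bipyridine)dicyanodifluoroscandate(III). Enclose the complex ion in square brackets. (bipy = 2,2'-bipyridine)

Ligands: 2 fluoro (F, -1), 2 cyano (CN, -1), 1 2,2'-bipyridine (bipy, neutral). Ligand charge sum = -4.
With Sc in oxidation state +3, the complex ion is [Sc...]^1−.
Charge balance with ammonium (+1) requires 1 complex ion per 1 ammonium.

NH4[Sc(bipy)(CN)2F2]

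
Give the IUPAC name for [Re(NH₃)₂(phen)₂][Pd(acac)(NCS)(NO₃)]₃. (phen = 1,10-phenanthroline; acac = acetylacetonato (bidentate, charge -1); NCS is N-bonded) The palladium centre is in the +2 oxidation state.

Both ions are complex: the cation is named first with the plain metal name, the anion second with the -ate form; each ion's ligands are alphabetised independently.
Pd is given as +2; the anion's ligand charges sum to -3, so the complex anion is 1−.
With 3 anions per cation, the cation must be 3×1 = 3+.
Cation: ligand charges sum to 0; for the ion to be 3+, Re = +3.

diamminebis(1,10-phenanthroline)rhenium(III) (acetylacetonato)isothiocyanatonitratopalladate(II)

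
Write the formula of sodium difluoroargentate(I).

Na[AgF2]

Ligands: 2 fluoro (F, -1). Ligand charge sum = -2.
With Ag in oxidation state +1, the complex ion is [Ag...]^1−.
Charge balance with sodium (+1) requires 1 complex ion per 1 sodium.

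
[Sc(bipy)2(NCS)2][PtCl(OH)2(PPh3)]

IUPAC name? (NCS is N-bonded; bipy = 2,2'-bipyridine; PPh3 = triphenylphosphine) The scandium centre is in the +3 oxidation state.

Sc is given as +3; the cation's ligand charges sum to -2, so the complex cation is 1+.
A 1:1 salt means the anion carries the equal and opposite charge, 1−.
Anion: ligand charges sum to -3; for the ion to be 1−, Pt = +2.

bis(2,2'-bipyridine)diisothiocyanatoscandium(III) chlorodihydroxo(triphenylphosphine)platinate(II)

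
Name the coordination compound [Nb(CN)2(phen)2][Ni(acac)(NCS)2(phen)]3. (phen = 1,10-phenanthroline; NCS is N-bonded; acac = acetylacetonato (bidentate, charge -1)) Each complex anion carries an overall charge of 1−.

Both ions are complex: the cation is named first with the plain metal name, the anion second with the -ate form; each ion's ligands are alphabetised independently.
The complex anion is given as 1−; its ligand charges sum to -3, so Ni = +2.
With 3 anions per cation, the cation must be 3×1 = 3+.
Cation: ligand charges sum to -2; for the ion to be 3+, Nb = +5.

dicyanobis(1,10-phenanthroline)niobium(V) (acetylacetonato)diisothiocyanato(1,10-phenanthroline)nickelate(II)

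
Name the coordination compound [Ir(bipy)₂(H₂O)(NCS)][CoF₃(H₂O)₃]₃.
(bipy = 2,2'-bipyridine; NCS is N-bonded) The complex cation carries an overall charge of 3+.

The complex cation is given as 3+; its ligand charges sum to -1, so Ir = +4.
With 3 anions per cation, each anion must be 3/3 = 1−.
Anion: ligand charges sum to -3; for the ion to be 1−, Co = +2.

aquabis(2,2'-bipyridine)isothiocyanatoiridium(IV) triaquatrifluorocobaltate(II)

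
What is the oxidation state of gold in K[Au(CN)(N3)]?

+1

1 potassium outside the brackets (+1 each) → the complex ion is 1−.
Ligand charges: 1×CN = -1; 1×N3 = -1; sum -2.
Au + (-2) = 1− ⇒ Au is +1.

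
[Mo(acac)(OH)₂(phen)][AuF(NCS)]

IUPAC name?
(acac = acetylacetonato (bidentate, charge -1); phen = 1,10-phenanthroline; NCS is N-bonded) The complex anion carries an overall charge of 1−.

(acetylacetonato)dihydroxo(1,10-phenanthroline)molybdenum(IV) fluoroisothiocyanatoaurate(I)

The complex anion is given as 1−; its ligand charges sum to -2, so Au = +1.
A 1:1 salt means the cation carries the equal and opposite charge, 1+.
Cation: ligand charges sum to -3; for the ion to be 1+, Mo = +4.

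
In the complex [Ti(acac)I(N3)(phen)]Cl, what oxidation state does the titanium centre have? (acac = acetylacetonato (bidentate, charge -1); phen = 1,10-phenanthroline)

1 chloride outside the brackets (-1 each) → the complex ion is 1+.
Ligand charges: 1×N3 = -1; 1×I = -1; 1×acac = -1; 1×phen neutral; sum -3.
Ti + (-3) = 1+ ⇒ Ti is +4.

+4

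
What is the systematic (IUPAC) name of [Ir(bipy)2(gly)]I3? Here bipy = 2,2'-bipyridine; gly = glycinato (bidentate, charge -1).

bis(2,2'-bipyridine)(glycinato)iridium(IV) iodide

The 3 iodide counter-ions carry a total charge of -3, so each complex ion is 3+.
Ligand charges: 2×2,2'-bipyridine (neutral), 1×glycinato (-1 each); total -1. So Ir + (-1) = 3+, giving Ir = +4.
Ligands are named alphabetically: bipyridine before glycinato.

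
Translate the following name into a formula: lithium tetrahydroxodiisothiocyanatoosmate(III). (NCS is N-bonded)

Li3[Os(NCS)2(OH)4]

Ligands: 2 isothiocyanato (NCS, -1), 4 hydroxo (OH, -1). Ligand charge sum = -6.
With Os in oxidation state +3, the complex ion is [Os...]^3−.
Charge balance with lithium (+1) requires 1 complex ion per 3 lithium.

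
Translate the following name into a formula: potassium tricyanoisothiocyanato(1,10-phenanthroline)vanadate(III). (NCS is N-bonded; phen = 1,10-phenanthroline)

K[V(CN)3(NCS)(phen)]

Ligands: 1 isothiocyanato (NCS, -1), 3 cyano (CN, -1), 1 1,10-phenanthroline (phen, neutral). Ligand charge sum = -4.
With V in oxidation state +3, the complex ion is [V...]^1−.
Charge balance with potassium (+1) requires 1 complex ion per 1 potassium.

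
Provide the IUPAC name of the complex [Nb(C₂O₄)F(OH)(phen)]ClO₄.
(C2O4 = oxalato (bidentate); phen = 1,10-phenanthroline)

The 1 perchlorate counter-ion carries a total charge of -1, so each complex ion is 1+.
Ligand charges: 1×fluoro (-1 each), 1×oxalato (-2 each), 1×hydroxo (-1 each), 1×1,10-phenanthroline (neutral); total -4. So Nb + (-4) = 1+, giving Nb = +5.
Ligands are named alphabetically: fluoro before hydroxo before oxalato before phenanthroline.

fluorohydroxooxalato(1,10-phenanthroline)niobium(V) perchlorate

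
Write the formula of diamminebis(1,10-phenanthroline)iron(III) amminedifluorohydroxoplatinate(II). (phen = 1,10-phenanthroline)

[Fe(NH3)2(phen)2][PtF2(NH3)(OH)]3

Cation [Fe…]: ligand charges 0, Fe(III) ⇒ ion charge 3+.
Anion [Pt…]: ligand charges -3, Pt(II) ⇒ ion charge 1−.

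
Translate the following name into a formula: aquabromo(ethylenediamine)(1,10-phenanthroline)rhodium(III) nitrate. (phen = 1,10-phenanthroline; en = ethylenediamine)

[RhBr(en)(H2O)(phen)](NO3)2

Ligands: 1 1,10-phenanthroline (phen, neutral), 1 ethylenediamine (en, neutral), 1 aqua (H2O, neutral), 1 bromo (Br, -1). Ligand charge sum = -1.
With Rh in oxidation state +3, the complex ion is [Rh...]^2+.
Charge balance with nitrate (-1) requires 1 complex ion per 2 nitrate.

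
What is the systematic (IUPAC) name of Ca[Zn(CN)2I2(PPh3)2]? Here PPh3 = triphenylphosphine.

calcium dicyanodiiodobis(triphenylphosphine)zincate(II)

The 1 calcium counter-ion carries a total charge of +2, so each complex ion is 2−.
Ligand charges: 2×cyano (-1 each), 2×triphenylphosphine (neutral), 2×iodo (-1 each); total -4. So Zn + (-4) = 2−, giving Zn = +2.
Ligands are named alphabetically: cyano before iodo before triphenylphosphine.
The complex ion is anionic, so zinc takes the -ate form zincate(II).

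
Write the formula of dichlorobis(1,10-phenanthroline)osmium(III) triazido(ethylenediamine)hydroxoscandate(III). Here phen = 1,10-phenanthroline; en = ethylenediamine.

Cation [Os…]: ligand charges -2, Os(III) ⇒ ion charge 1+.
Anion [Sc…]: ligand charges -4, Sc(III) ⇒ ion charge 1−.
One 1+ cation balances one 1− anion.

[OsCl2(phen)2][Sc(en)(N3)3(OH)]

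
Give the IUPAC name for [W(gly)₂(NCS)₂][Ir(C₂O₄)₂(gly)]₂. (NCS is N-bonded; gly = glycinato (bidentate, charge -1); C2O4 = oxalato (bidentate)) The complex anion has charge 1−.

The complex anion is given as 1−; its ligand charges sum to -5, so Ir = +4.
With 2 anions per cation, the cation must be 2×1 = 2+.
Cation: ligand charges sum to -4; for the ion to be 2+, W = +6.

bis(glycinato)diisothiocyanatotungsten(VI) (glycinato)dioxalatoiridate(IV)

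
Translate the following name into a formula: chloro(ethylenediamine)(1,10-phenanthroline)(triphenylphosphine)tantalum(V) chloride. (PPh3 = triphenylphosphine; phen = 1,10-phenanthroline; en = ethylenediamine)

Ligands: 1 chloro (Cl, -1), 1 triphenylphosphine (PPh3, neutral), 1 1,10-phenanthroline (phen, neutral), 1 ethylenediamine (en, neutral). Ligand charge sum = -1.
With Ta in oxidation state +5, the complex ion is [Ta...]^4+.
Charge balance with chloride (-1) requires 1 complex ion per 4 chloride.

[TaCl(en)(phen)(PPh3)]Cl4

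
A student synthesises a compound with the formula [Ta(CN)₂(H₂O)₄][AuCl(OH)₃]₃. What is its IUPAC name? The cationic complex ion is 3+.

tetraaquadicyanotantalum(V) chlorotrihydroxoaurate(III)

Both ions are complex: the cation is named first with the plain metal name, the anion second with the -ate form; each ion's ligands are alphabetised independently.
The complex cation is given as 3+; its ligand charges sum to -2, so Ta = +5.
With 3 anions per cation, each anion must be 3/3 = 1−.
Anion: ligand charges sum to -4; for the ion to be 1−, Au = +3.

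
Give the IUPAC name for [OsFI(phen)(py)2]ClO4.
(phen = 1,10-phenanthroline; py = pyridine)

The 1 perchlorate counter-ion carries a total charge of -1, so each complex ion is 1+.
Ligand charges: 1×1,10-phenanthroline (neutral), 2×pyridine (neutral), 1×iodo (-1 each), 1×fluoro (-1 each); total -2. So Os + (-2) = 1+, giving Os = +3.
Ligands are named alphabetically: fluoro before iodo before phenanthroline before pyridine.

fluoroiodo(1,10-phenanthroline)bis(pyridine)osmium(III) perchlorate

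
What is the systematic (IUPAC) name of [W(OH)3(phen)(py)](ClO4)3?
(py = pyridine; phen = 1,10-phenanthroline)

trihydroxo(1,10-phenanthroline)(pyridine)tungsten(VI) perchlorate

The 3 perchlorate counter-ions carry a total charge of -3, so each complex ion is 3+.
Ligand charges: 1×pyridine (neutral), 3×hydroxo (-1 each), 1×1,10-phenanthroline (neutral); total -3. So W + (-3) = 3+, giving W = +6.
Ligands are named alphabetically: hydroxo before phenanthroline before pyridine.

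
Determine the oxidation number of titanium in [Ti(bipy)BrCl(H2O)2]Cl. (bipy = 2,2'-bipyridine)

+3

1 chloride outside the brackets (-1 each) → the complex ion is 1+.
Ligand charges: 2×H2O neutral; 1×Br = -1; 1×Cl = -1; 1×bipy neutral; sum -2.
Ti + (-2) = 1+ ⇒ Ti is +3.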